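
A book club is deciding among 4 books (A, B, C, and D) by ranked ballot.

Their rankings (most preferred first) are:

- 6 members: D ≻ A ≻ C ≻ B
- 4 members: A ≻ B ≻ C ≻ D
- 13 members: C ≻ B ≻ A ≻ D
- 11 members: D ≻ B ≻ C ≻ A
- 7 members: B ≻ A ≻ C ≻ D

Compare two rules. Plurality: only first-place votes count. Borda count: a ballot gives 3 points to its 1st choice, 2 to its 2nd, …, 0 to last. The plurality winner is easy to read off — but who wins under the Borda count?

B

Plurality first-place counts: A 4, B 7, C 13, D 17 → D.
Borda totals: A 51, B 77, C 67, D 51 → B.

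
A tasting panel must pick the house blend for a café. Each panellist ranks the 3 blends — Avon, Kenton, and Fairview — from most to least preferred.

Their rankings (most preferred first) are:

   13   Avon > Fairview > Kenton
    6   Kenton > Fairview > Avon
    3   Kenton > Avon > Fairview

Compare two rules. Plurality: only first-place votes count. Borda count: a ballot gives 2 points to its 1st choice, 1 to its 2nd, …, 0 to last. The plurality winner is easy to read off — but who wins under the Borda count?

Avon

Plurality first-place counts: Avon 13, Kenton 9, Fairview 0 → Avon.
Borda totals: Avon 29, Kenton 18, Fairview 19 → Avon.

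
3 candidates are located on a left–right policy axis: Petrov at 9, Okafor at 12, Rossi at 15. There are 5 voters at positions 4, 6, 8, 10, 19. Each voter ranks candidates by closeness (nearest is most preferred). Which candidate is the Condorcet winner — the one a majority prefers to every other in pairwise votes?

Petrov

With single-peaked preferences on a line, the Condorcet winner is the candidate closest to the median voter.
The median voter (position 8) is closest to Petrov at 9.
Check: Petrov vs Okafor — voters closer to Petrov: 4 of 5.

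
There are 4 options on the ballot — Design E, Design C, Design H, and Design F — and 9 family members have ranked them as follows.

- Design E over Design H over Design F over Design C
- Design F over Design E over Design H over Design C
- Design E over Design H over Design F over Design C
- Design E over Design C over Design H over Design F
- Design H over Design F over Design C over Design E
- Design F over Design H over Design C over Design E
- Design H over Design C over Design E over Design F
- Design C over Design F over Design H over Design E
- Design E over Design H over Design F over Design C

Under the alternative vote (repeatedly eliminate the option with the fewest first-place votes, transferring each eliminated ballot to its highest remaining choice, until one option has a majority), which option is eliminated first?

Round 1: Design E 4, Design H 2, Design F 2, Design C 1. Design C has the fewest and is eliminated.
Round 2: Design E 4, Design F 3, Design H 2. Design H has the fewest and is eliminated.
Round 3: Design E 5, Design F 4. Design E has a majority.

Design C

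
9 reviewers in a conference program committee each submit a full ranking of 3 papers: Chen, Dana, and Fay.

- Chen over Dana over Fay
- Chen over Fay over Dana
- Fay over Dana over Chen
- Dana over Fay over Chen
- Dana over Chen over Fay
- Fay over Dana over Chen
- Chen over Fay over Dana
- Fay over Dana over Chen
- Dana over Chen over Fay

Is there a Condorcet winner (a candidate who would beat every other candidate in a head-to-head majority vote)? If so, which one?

None — there is no Condorcet winner

Head-to-head results (9 voters total):
Chen vs Dana: Dana wins 6–3.
Chen vs Fay: Chen wins 5–4.
Dana vs Fay: Fay wins 5–4.
No candidate beats all others: Chen beats Fay beats Dana beats Chen, a majority cycle.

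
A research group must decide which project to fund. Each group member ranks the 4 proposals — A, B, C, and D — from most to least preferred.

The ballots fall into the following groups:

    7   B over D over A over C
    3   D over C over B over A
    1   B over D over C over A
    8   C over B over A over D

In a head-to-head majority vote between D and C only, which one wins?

Ballots ranking D above C: 7+3+1 = 11.
Ballots ranking C above D: 8.
D wins the head-to-head, 11–8.

D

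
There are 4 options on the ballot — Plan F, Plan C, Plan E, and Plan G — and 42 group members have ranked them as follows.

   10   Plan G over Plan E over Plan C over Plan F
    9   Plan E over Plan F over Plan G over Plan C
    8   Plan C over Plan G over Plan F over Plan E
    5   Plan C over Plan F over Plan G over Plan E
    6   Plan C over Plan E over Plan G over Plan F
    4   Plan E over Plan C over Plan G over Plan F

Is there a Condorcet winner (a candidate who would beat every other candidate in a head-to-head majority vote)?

No

Head-to-head results (42 voters total):
Plan F vs Plan C: Plan C wins 33–9.
Plan F vs Plan E: Plan E wins 29–13.
Plan F vs Plan G: Plan G wins 28–14.
Plan C vs Plan E: Plan E wins 23–19.
Plan C vs Plan G: Plan C wins 23–19.
Plan E vs Plan G: Plan G wins 23–19.
No candidate beats all others: Plan C beats Plan G beats Plan E beats Plan C, a majority cycle.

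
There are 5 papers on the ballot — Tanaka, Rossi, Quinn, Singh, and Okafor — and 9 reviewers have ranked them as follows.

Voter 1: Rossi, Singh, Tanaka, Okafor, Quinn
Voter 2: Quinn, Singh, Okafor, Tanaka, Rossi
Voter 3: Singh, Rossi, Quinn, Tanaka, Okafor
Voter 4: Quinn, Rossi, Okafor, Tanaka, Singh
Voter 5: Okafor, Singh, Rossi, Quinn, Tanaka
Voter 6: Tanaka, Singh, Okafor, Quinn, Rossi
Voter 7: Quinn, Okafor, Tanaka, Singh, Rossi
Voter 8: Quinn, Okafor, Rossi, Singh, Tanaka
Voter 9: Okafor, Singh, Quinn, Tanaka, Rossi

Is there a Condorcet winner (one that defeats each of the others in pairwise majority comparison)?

Head-to-head results (9 voters total):
Tanaka vs Rossi: Rossi wins 5–4.
Tanaka vs Quinn: Quinn wins 7–2.
Tanaka vs Singh: Singh wins 6–3.
Tanaka vs Okafor: Okafor wins 6–3.
Rossi vs Quinn: Quinn wins 6–3.
Rossi vs Singh: Singh wins 6–3.
Rossi vs Okafor: Okafor wins 6–3.
Quinn vs Singh: Singh wins 5–4.
Quinn vs Okafor: Quinn wins 5–4.
Singh vs Okafor: Okafor wins 5–4.
No candidate beats all others: Quinn beats Okafor beats Singh beats Quinn, a majority cycle.

No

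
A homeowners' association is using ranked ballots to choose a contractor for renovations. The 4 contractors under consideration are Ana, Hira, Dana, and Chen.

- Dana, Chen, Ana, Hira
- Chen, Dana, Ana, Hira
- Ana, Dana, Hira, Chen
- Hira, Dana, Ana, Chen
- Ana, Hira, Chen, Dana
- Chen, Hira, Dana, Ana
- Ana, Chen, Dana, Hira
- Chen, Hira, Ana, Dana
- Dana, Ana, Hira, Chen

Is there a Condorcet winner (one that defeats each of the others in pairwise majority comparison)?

No

Head-to-head results (9 voters total):
Ana vs Hira: Ana wins 6–3.
Ana vs Dana: Dana wins 5–4.
Ana vs Chen: Ana wins 5–4.
Hira vs Dana: Dana wins 5–4.
Hira vs Chen: Chen wins 5–4.
Dana vs Chen: Chen wins 5–4.
No candidate beats all others: Ana beats Chen beats Dana beats Ana, a majority cycle.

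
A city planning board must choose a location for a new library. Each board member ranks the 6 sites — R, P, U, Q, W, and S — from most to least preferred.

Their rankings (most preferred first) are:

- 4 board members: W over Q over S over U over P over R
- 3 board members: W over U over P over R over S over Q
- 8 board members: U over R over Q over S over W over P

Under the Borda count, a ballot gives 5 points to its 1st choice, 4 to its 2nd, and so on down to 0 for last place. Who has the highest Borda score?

Borda scores:
  R: 4·0 + 3·2 + 8·4 = 38
  P: 4·1 + 3·3 + 8·0 = 13
  U: 4·2 + 3·4 + 8·5 = 60
  Q: 4·4 + 3·0 + 8·3 = 40
  W: 4·5 + 3·5 + 8·1 = 43
  S: 4·3 + 3·1 + 8·2 = 31
U has the highest total.

U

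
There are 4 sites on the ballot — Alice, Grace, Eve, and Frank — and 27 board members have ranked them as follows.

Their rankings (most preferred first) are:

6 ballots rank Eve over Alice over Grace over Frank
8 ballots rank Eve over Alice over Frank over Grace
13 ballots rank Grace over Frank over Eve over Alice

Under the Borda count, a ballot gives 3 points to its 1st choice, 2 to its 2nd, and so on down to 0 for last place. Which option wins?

Borda scores:
  Alice: 6·2 + 8·2 + 13·0 = 28
  Grace: 6·1 + 8·0 + 13·3 = 45
  Eve: 6·3 + 8·3 + 13·1 = 55
  Frank: 6·0 + 8·1 + 13·2 = 34
Eve has the highest total.

Eve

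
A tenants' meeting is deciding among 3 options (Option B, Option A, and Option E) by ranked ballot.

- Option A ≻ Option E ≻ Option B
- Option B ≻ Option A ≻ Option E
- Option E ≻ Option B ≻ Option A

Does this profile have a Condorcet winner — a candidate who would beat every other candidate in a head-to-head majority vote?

No

Head-to-head results (3 voters total):
Option B vs Option A: Option B wins 2–1.
Option B vs Option E: Option E wins 2–1.
Option A vs Option E: Option A wins 2–1.
No candidate beats all others: Option B beats Option A beats Option E beats Option B, a majority cycle.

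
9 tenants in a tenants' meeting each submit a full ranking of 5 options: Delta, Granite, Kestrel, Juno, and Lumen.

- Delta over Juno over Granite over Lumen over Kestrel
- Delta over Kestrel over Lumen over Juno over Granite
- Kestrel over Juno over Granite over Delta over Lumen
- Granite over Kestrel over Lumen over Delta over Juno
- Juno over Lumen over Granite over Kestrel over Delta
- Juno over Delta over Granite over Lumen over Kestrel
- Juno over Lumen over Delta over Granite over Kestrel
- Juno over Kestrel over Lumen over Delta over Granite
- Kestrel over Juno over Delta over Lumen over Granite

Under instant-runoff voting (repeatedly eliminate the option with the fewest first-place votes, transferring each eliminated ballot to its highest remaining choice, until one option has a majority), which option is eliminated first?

Lumen

Round 1: Juno 4, Delta 2, Kestrel 2, Granite 1, Lumen 0. Lumen has the fewest and is eliminated.
Round 2: Juno 4, Delta 2, Kestrel 2, Granite 1. Granite has the fewest and is eliminated.
Round 3: Juno 4, Kestrel 3, Delta 2. Delta has the fewest and is eliminated.
Round 4: Juno 5, Kestrel 4. Juno has a majority.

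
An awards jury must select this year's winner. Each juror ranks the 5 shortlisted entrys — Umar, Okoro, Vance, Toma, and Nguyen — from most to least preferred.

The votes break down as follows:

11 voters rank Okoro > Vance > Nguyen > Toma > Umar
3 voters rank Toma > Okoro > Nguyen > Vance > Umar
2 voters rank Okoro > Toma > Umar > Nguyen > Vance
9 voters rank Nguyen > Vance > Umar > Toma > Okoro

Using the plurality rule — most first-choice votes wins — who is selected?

Okoro

First-place vote totals:
  Umar: 0
  Okoro: 13
  Vance: 0
  Toma: 3
  Nguyen: 9
Okoro has the most first-place votes.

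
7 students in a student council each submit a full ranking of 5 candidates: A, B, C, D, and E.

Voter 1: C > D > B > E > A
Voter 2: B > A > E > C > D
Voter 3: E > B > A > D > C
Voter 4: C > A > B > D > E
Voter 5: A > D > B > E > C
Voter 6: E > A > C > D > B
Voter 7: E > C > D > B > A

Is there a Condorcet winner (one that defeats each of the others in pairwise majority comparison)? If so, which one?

None — there is no Condorcet winner

Head-to-head results (7 voters total):
A vs B: B wins 4–3.
A vs C: A wins 4–3.
A vs D: A wins 5–2.
A vs E: E wins 4–3.
B vs C: C wins 4–3.
B vs D: D wins 4–3.
B vs E: B wins 4–3.
C vs D: C wins 5–2.
C vs E: E wins 5–2.
D vs E: E wins 4–3.
No candidate beats all others: A beats C beats B beats A, a majority cycle.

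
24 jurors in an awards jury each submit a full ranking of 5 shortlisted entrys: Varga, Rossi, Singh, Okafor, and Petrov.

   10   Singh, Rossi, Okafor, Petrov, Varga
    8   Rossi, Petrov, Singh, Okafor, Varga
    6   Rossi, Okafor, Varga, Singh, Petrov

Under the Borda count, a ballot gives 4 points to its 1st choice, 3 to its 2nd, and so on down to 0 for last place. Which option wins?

Rossi

Borda scores:
  Varga: 10·0 + 8·0 + 6·2 = 12
  Rossi: 10·3 + 8·4 + 6·4 = 86
  Singh: 10·4 + 8·2 + 6·1 = 62
  Okafor: 10·2 + 8·1 + 6·3 = 46
  Petrov: 10·1 + 8·3 + 6·0 = 34
Rossi has the highest total.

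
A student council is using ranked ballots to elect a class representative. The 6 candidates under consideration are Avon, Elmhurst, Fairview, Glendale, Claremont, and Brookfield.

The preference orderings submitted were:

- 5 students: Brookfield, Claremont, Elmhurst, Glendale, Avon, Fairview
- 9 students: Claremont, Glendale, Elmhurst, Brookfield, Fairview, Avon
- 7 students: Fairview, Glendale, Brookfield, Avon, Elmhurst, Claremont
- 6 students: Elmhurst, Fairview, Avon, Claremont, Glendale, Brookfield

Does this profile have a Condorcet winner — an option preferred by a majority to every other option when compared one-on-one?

Yes

Head-to-head results (27 voters total):
Avon vs Elmhurst: Elmhurst wins 20–7.
Avon vs Fairview: Fairview wins 22–5.
Avon vs Glendale: Glendale wins 21–6.
Avon vs Claremont: Claremont wins 14–13.
Avon vs Brookfield: Brookfield wins 21–6.
Elmhurst vs Fairview: Elmhurst wins 20–7.
Elmhurst vs Glendale: Glendale wins 16–11.
Elmhurst vs Claremont: Claremont wins 14–13.
Elmhurst vs Brookfield: Elmhurst wins 15–12.
Fairview vs Glendale: Glendale wins 14–13.
Fairview vs Claremont: Claremont wins 14–13.
Fairview vs Brookfield: Brookfield wins 14–13.
Glendale vs Claremont: Claremont wins 20–7.
Glendale vs Brookfield: Glendale wins 22–5.
Claremont vs Brookfield: Claremont wins 15–12.
Claremont beats each rival — Avon (14–13), Elmhurst (14–13), Fairview (14–13), Glendale (20–7), Brookfield (15–12) — so Claremont is the Condorcet winner.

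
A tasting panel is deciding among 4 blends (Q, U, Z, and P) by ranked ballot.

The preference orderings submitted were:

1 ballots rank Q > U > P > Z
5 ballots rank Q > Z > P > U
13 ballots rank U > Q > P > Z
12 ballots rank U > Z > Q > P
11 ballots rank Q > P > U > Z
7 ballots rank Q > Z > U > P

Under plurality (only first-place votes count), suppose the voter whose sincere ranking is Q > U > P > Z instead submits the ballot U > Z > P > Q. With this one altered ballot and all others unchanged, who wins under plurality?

First-place totals with the altered ballot: Q 23, U 26, Z 0, P 0.
The winner is unchanged: still U.

U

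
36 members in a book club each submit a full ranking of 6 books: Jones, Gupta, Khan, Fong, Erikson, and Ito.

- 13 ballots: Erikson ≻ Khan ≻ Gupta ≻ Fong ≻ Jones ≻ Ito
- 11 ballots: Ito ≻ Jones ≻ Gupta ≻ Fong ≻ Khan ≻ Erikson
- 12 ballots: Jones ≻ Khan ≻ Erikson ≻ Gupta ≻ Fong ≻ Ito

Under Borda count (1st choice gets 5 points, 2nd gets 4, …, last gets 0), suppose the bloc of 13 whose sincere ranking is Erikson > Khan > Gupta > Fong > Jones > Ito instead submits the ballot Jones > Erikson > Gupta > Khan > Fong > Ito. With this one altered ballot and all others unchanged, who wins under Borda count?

Jones

Borda totals with the altered ballot: Jones 169, Gupta 96, Khan 85, Fong 47, Erikson 88, Ito 55.
The winner is unchanged: still Jones.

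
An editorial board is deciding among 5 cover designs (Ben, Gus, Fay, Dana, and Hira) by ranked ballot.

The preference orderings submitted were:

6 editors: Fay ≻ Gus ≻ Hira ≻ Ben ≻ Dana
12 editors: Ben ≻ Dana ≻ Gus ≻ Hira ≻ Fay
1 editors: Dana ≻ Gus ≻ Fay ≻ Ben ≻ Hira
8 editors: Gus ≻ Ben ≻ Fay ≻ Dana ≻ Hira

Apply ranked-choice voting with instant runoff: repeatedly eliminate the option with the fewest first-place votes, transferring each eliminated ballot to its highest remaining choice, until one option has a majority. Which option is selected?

Gus

Round 1: Ben 12, Gus 8, Fay 6, Dana 1, Hira 0. Hira has the fewest and is eliminated.
Round 2: Ben 12, Gus 8, Fay 6, Dana 1. Dana has the fewest and is eliminated.
Round 3: Ben 12, Gus 9, Fay 6. Fay has the fewest and is eliminated.
Round 4: Gus 15, Ben 12. Gus has a majority.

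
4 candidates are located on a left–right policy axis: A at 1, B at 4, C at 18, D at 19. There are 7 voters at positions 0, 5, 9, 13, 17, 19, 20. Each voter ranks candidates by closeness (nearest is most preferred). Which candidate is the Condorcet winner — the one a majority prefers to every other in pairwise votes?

With single-peaked preferences on a line, the Condorcet winner is the candidate closest to the median voter.
The median voter (position 13) is closest to C at 18.
Check: C vs D — voters closer to C: 5 of 7.

C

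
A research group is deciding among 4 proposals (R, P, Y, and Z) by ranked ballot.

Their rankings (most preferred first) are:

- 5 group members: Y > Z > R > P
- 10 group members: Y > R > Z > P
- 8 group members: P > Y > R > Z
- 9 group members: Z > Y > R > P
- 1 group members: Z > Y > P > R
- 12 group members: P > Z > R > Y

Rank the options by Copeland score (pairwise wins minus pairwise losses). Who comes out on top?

Y

Pairwise results:
  R vs P: R wins 24–21.
  R vs Y: Y wins 33–12.
  R vs Z: Z wins 27–18.
  P vs Y: Y wins 25–20.
  P vs Z: Z wins 25–20.
  Y vs Z: Y wins 23–22.
Copeland scores (wins − losses):
  R: 1 − 2 = -1
  P: 0 − 3 = -3
  Y: 3 − 0 = 3
  Z: 2 − 1 = 1
Y has the best Copeland score.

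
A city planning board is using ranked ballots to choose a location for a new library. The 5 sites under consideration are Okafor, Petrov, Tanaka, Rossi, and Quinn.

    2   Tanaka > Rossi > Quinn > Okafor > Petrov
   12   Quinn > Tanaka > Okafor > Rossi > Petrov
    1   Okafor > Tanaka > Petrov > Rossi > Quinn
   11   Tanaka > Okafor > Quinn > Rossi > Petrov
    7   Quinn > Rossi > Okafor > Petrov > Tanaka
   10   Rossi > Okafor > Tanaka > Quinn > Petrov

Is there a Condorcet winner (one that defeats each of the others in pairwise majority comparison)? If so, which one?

Tanaka

Head-to-head results (43 voters total):
Okafor vs Petrov: Okafor wins 43–0.
Okafor vs Tanaka: Tanaka wins 25–18.
Okafor vs Rossi: Okafor wins 24–19.
Okafor vs Quinn: Okafor wins 22–21.
Petrov vs Tanaka: Tanaka wins 36–7.
Petrov vs Rossi: Rossi wins 42–1.
Petrov vs Quinn: Quinn wins 42–1.
Tanaka vs Rossi: Tanaka wins 26–17.
Tanaka vs Quinn: Tanaka wins 24–19.
Rossi vs Quinn: Quinn wins 30–13.
Tanaka beats each rival — Okafor (25–18), Petrov (36–7), Rossi (26–17), Quinn (24–19) — so Tanaka is the Condorcet winner.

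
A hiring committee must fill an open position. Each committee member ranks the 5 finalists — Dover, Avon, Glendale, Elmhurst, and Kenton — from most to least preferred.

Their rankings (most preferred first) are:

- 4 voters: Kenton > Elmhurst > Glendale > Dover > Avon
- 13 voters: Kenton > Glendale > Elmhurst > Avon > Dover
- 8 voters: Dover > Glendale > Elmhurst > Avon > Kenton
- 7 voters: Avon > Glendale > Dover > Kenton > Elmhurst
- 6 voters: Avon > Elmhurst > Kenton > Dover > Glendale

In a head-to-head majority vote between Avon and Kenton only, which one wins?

Ballots ranking Avon above Kenton: 8+7+6 = 21.
Ballots ranking Kenton above Avon: 4+13 = 17.
Avon wins the head-to-head, 21–17.

Avon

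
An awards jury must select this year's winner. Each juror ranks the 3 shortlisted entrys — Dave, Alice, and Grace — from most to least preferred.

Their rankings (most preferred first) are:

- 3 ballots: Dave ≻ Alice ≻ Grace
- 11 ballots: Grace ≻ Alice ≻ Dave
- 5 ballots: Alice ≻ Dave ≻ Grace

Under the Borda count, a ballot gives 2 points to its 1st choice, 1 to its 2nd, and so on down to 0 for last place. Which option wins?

Borda scores:
  Dave: 3·2 + 11·0 + 5·1 = 11
  Alice: 3·1 + 11·1 + 5·2 = 24
  Grace: 3·0 + 11·2 + 5·0 = 22
Alice has the highest total.

Alice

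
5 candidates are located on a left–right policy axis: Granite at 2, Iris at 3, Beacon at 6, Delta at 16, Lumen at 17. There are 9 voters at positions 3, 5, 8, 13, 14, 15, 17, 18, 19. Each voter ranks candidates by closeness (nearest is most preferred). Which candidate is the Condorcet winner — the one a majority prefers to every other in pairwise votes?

With single-peaked preferences on a line, the Condorcet winner is the candidate closest to the median voter.
The median voter (position 14) is closest to Delta at 16.
Check: Delta vs Lumen — voters closer to Delta: 6 of 9.

Delta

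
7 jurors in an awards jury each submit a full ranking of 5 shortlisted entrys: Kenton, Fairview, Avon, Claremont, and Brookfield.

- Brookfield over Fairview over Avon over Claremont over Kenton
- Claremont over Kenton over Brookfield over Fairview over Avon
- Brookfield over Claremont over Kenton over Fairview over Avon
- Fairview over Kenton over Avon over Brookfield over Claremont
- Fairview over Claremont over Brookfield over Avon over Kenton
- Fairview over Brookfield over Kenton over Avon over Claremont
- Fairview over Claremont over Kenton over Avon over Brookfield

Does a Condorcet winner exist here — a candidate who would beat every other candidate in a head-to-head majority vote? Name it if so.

Fairview

Head-to-head results (7 voters total):
Kenton vs Fairview: Fairview wins 5–2.
Kenton vs Avon: Kenton wins 5–2.
Kenton vs Claremont: Claremont wins 5–2.
Kenton vs Brookfield: Brookfield wins 4–3.
Fairview vs Avon: Fairview wins 7–0.
Fairview vs Claremont: Fairview wins 5–2.
Fairview vs Brookfield: Fairview wins 4–3.
Avon vs Claremont: Claremont wins 4–3.
Avon vs Brookfield: Brookfield wins 5–2.
Claremont vs Brookfield: Brookfield wins 4–3.
Fairview beats each rival — Kenton (5–2), Avon (7–0), Claremont (5–2), Brookfield (4–3) — so Fairview is the Condorcet winner.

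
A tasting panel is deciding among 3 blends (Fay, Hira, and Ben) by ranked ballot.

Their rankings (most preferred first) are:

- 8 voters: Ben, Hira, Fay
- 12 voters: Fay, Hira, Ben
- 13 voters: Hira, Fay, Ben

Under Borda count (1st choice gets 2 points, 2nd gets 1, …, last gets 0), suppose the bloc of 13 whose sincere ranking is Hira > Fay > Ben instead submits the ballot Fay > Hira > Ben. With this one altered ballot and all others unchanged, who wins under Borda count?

Fay

Borda totals with the altered ballot: Fay 50, Hira 33, Ben 16.
The switch changes the winner from Hira to Fay.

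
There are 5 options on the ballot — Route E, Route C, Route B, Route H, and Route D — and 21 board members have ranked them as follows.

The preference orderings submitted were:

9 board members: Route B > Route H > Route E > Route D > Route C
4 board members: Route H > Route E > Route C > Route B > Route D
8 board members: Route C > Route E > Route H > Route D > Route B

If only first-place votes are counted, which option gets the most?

Route B

First-place vote totals:
  Route E: 0
  Route C: 8
  Route B: 9
  Route H: 4
  Route D: 0
Route B has the most first-place votes.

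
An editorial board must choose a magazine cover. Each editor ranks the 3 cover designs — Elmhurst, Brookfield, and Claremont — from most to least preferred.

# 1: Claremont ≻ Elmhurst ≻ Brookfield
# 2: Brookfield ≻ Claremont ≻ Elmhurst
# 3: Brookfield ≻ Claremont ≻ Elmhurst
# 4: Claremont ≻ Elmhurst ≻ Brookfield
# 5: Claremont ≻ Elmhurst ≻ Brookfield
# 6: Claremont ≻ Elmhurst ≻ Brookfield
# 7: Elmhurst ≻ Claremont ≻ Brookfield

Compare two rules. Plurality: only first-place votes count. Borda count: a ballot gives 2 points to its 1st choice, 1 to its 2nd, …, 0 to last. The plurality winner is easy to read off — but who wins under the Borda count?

Claremont

Plurality first-place counts: Elmhurst 1, Brookfield 2, Claremont 4 → Claremont.
Borda totals: Elmhurst 6, Brookfield 4, Claremont 11 → Claremont.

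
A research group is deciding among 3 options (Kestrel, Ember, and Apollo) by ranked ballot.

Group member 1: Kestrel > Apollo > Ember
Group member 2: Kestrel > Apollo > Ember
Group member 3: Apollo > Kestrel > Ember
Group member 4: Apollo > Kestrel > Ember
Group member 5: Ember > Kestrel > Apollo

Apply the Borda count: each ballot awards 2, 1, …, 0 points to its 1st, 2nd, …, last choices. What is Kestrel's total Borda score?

Borda scores:
  Kestrel: 2 + 2 + 1 + 1 + 1 = 7
  Ember: 0 + 0 + 0 + 0 + 2 = 2
  Apollo: 1 + 1 + 2 + 2 + 0 = 6

7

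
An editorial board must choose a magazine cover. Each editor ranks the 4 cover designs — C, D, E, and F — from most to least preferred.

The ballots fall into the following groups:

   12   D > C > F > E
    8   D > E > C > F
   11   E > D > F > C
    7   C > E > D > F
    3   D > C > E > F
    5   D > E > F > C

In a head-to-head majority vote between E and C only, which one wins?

E

Ballots ranking E above C: 8+11+5 = 24.
Ballots ranking C above E: 12+7+3 = 22.
E wins the head-to-head, 24–22.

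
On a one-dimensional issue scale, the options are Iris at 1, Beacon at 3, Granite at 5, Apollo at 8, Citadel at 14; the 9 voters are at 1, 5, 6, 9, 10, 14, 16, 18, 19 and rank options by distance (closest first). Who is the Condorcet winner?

Apollo

With single-peaked preferences on a line, the Condorcet winner is the candidate closest to the median voter.
The median voter (position 10) is closest to Apollo at 8.
Check: Apollo vs Citadel — voters closer to Apollo: 5 of 9.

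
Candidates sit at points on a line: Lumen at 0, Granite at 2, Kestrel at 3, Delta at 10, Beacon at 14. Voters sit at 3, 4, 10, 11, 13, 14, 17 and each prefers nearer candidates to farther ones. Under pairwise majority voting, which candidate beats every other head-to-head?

With single-peaked preferences on a line, the Condorcet winner is the candidate closest to the median voter.
The median voter (position 11) is closest to Delta at 10.
Check: Delta vs Lumen — voters closer to Delta: 5 of 7.

Delta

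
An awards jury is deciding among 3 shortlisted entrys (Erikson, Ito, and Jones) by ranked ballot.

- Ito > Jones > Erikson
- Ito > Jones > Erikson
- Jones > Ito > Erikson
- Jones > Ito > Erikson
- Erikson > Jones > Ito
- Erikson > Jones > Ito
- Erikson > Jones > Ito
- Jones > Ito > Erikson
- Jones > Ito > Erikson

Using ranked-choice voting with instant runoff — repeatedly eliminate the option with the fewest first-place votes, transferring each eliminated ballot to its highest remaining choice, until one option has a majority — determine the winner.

Jones

Round 1: Jones 4, Erikson 3, Ito 2. Ito has the fewest and is eliminated.
Round 2: Jones 6, Erikson 3. Jones has a majority.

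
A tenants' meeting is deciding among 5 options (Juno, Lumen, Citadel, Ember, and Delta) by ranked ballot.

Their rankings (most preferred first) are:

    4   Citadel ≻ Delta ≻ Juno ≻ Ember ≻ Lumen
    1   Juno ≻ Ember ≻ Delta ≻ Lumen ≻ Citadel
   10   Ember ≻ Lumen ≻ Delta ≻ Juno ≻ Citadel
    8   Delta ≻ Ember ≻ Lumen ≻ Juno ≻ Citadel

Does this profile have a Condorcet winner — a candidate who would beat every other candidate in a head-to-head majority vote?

Head-to-head results (23 voters total):
Juno vs Lumen: Lumen wins 18–5.
Juno vs Citadel: Juno wins 19–4.
Juno vs Ember: Ember wins 18–5.
Juno vs Delta: Delta wins 22–1.
Lumen vs Citadel: Lumen wins 19–4.
Lumen vs Ember: Ember wins 23–0.
Lumen vs Delta: Delta wins 13–10.
Citadel vs Ember: Ember wins 19–4.
Citadel vs Delta: Delta wins 19–4.
Ember vs Delta: Delta wins 12–11.
Delta beats each rival — Juno (22–1), Lumen (13–10), Citadel (19–4), Ember (12–11) — so Delta is the Condorcet winner.

Yes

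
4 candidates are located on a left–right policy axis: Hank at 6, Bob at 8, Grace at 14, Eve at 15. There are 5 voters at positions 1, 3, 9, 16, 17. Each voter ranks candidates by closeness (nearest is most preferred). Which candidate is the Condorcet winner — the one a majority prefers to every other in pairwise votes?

With single-peaked preferences on a line, the Condorcet winner is the candidate closest to the median voter.
The median voter (position 9) is closest to Bob at 8.
Check: Bob vs Eve — voters closer to Bob: 3 of 5.

Bob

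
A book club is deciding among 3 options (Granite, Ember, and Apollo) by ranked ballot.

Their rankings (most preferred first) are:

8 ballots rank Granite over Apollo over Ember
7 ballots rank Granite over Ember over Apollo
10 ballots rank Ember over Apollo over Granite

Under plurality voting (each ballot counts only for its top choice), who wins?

First-place vote totals:
  Granite: 15
  Ember: 10
  Apollo: 0
Granite has the most first-place votes.

Granite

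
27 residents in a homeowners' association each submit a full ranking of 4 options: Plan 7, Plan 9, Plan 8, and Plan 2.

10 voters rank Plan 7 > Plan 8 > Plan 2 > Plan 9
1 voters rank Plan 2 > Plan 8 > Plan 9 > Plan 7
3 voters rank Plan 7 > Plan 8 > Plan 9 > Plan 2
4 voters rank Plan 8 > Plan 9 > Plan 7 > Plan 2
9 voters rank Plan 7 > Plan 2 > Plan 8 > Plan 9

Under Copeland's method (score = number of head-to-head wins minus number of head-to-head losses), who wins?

Plan 7

Pairwise results:
  Plan 7 vs Plan 9: Plan 7 wins 22–5.
  Plan 7 vs Plan 8: Plan 7 wins 22–5.
  Plan 7 vs Plan 2: Plan 7 wins 26–1.
  Plan 9 vs Plan 8: Plan 8 wins 27–0.
  Plan 9 vs Plan 2: Plan 2 wins 20–7.
  Plan 8 vs Plan 2: Plan 8 wins 17–10.
Copeland scores (wins − losses):
  Plan 7: 3 − 0 = 3
  Plan 9: 0 − 3 = -3
  Plan 8: 2 − 1 = 1
  Plan 2: 1 − 2 = -1
Plan 7 has the best Copeland score.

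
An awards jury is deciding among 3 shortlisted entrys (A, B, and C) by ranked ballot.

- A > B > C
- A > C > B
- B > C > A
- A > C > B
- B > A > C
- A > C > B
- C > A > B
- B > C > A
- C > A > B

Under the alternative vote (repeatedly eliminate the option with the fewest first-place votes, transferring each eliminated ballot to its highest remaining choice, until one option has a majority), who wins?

A

Round 1: A 4, B 3, C 2. C has the fewest and is eliminated.
Round 2: A 6, B 3. A has a majority.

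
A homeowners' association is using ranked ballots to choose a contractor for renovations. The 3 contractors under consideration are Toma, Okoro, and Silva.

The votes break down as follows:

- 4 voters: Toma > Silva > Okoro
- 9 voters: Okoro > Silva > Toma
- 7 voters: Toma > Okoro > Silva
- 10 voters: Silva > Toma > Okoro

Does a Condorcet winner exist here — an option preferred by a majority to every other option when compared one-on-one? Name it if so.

Head-to-head results (30 voters total):
Toma vs Okoro: Toma wins 21–9.
Toma vs Silva: Silva wins 19–11.
Okoro vs Silva: Okoro wins 16–14.
No candidate beats all others: Toma beats Okoro beats Silva beats Toma, a majority cycle.

No Condorcet winner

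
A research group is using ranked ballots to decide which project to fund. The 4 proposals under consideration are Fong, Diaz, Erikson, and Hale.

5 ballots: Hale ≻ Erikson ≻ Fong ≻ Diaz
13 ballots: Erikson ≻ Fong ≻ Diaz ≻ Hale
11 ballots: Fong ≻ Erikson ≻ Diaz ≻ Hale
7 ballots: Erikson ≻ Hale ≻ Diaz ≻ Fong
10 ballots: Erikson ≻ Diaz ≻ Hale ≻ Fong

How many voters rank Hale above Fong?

22

Ballots ranking Hale above Fong: 5+7+10 = 22.
Ballots ranking Fong above Hale: 13+11 = 24.
So 22 of 46 voters prefer Hale to Fong.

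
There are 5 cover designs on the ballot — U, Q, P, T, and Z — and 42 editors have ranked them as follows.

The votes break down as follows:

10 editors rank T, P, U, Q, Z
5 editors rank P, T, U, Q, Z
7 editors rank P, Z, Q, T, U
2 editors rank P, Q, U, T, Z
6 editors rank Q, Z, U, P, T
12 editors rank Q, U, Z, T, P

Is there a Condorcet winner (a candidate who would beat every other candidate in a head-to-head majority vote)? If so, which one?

Head-to-head results (42 voters total):
U vs Q: Q wins 27–15.
U vs P: P wins 24–18.
U vs T: T wins 22–20.
U vs Z: U wins 29–13.
Q vs P: P wins 24–18.
Q vs T: Q wins 27–15.
Q vs Z: Q wins 35–7.
P vs T: T wins 22–20.
P vs Z: P wins 24–18.
T vs Z: Z wins 25–17.
No candidate beats all others: U beats Z beats T beats U, a majority cycle.

No Condorcet winner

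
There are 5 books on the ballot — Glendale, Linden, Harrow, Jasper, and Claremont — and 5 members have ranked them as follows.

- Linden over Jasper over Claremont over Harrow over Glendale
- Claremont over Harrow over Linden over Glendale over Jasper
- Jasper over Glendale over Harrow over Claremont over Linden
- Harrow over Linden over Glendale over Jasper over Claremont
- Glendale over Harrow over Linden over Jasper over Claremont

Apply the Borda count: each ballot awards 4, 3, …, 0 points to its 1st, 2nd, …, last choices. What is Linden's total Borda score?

11

Borda scores:
  Glendale: 0 + 1 + 3 + 2 + 4 = 10
  Linden: 4 + 2 + 0 + 3 + 2 = 11
  Harrow: 1 + 3 + 2 + 4 + 3 = 13
  Jasper: 3 + 0 + 4 + 1 + 1 = 9
  Claremont: 2 + 4 + 1 + 0 + 0 = 7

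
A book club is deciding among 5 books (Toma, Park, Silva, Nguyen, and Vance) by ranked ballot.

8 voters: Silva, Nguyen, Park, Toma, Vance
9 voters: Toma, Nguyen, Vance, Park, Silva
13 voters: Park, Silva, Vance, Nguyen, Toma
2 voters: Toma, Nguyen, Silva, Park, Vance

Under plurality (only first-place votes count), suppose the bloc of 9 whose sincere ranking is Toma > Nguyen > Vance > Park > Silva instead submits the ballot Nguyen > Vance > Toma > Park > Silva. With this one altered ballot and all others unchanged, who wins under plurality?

First-place totals with the altered ballot: Toma 2, Park 13, Silva 8, Nguyen 9, Vance 0.
The winner is unchanged: still Park.

Park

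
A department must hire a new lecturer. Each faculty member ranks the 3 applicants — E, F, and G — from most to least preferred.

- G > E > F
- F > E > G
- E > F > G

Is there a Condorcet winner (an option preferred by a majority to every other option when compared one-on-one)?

Yes

Head-to-head results (3 voters total):
E vs F: E wins 2–1.
E vs G: E wins 2–1.
F vs G: F wins 2–1.
E beats each rival — F (2–1), G (2–1) — so E is the Condorcet winner.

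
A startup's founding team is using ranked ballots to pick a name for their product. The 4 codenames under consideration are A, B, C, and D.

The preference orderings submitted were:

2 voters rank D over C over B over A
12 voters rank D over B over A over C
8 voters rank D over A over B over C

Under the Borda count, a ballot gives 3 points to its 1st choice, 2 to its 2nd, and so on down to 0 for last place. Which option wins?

Borda scores:
  A: 2·0 + 12·1 + 8·2 = 28
  B: 2·1 + 12·2 + 8·1 = 34
  C: 2·2 + 12·0 + 8·0 = 4
  D: 2·3 + 12·3 + 8·3 = 66
D has the highest total.

D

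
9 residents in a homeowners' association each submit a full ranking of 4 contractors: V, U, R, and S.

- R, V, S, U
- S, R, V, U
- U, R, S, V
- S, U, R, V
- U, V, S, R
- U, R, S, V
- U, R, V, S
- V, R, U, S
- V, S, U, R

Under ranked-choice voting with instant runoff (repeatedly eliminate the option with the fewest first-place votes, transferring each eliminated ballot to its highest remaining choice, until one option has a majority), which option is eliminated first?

Round 1: U 4, V 2, S 2, R 1. R has the fewest and is eliminated.
Round 2: U 4, V 3, S 2. S has the fewest and is eliminated.
Round 3: U 5, V 4. U has a majority.

R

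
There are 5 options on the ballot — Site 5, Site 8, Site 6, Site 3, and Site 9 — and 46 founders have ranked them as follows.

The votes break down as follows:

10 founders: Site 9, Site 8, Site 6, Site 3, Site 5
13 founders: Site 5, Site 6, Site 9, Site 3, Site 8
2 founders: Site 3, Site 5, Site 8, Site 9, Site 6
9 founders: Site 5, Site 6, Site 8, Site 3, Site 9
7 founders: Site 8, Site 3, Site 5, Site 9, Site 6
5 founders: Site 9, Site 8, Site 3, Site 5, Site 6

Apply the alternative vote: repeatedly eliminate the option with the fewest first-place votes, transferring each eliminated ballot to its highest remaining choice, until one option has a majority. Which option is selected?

Round 1: Site 5 22, Site 9 15, Site 8 7, Site 3 2, Site 6 0. Site 6 has the fewest and is eliminated.
Round 2: Site 5 22, Site 9 15, Site 8 7, Site 3 2. Site 3 has the fewest and is eliminated.
Round 3: Site 5 24, Site 9 15, Site 8 7. Site 5 has a majority.

Site 5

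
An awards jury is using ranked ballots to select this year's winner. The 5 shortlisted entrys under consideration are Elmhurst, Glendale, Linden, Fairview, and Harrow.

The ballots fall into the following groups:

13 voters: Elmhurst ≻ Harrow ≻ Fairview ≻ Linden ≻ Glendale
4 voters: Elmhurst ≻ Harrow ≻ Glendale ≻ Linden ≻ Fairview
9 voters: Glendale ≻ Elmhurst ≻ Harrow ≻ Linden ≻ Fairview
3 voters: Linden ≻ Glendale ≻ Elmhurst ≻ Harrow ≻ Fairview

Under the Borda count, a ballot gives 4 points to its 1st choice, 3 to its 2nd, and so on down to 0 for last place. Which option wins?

Elmhurst

Borda scores:
  Elmhurst: 13·4 + 4·4 + 9·3 + 3·2 = 101
  Glendale: 13·0 + 4·2 + 9·4 + 3·3 = 53
  Linden: 13·1 + 4·1 + 9·1 + 3·4 = 38
  Fairview: 13·2 + 4·0 + 9·0 + 3·0 = 26
  Harrow: 13·3 + 4·3 + 9·2 + 3·1 = 72
Elmhurst has the highest total.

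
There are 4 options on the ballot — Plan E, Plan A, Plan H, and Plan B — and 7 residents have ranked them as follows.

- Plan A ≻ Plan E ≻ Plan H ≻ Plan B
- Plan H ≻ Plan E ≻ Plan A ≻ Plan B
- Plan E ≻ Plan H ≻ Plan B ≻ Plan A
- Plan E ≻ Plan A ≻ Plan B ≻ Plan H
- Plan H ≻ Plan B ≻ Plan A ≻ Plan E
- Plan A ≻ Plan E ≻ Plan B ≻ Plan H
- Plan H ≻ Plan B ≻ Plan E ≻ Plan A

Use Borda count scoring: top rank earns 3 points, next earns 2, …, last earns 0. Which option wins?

Plan E

Borda scores:
  Plan E: 2 + 2 + 3 + 3 + 0 + 2 + 1 = 13
  Plan A: 3 + 1 + 0 + 2 + 1 + 3 + 0 = 10
  Plan H: 1 + 3 + 2 + 0 + 3 + 0 + 3 = 12
  Plan B: 0 + 0 + 1 + 1 + 2 + 1 + 2 = 7
Plan E has the highest total.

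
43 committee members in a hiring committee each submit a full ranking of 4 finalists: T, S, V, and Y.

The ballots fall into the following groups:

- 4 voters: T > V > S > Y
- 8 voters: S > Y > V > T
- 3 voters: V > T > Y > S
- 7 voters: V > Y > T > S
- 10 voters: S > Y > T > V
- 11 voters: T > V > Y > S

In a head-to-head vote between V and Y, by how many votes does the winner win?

7

Ballots ranking V above Y: 4+3+7+11 = 25.
Ballots ranking Y above V: 8+10 = 18.
V wins 25–18, a margin of 7.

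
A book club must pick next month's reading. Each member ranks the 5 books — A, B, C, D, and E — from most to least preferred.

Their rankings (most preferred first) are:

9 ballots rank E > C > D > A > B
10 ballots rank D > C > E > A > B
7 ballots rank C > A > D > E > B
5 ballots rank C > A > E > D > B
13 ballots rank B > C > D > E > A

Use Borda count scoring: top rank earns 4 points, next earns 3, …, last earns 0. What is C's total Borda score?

Borda scores:
  A: 9·1 + 10·1 + 7·3 + 5·3 + 13·0 = 55
  B: 9·0 + 10·0 + 7·0 + 5·0 + 13·4 = 52
  C: 9·3 + 10·3 + 7·4 + 5·4 + 13·3 = 144
  D: 9·2 + 10·4 + 7·2 + 5·1 + 13·2 = 103
  E: 9·4 + 10·2 + 7·1 + 5·2 + 13·1 = 86

144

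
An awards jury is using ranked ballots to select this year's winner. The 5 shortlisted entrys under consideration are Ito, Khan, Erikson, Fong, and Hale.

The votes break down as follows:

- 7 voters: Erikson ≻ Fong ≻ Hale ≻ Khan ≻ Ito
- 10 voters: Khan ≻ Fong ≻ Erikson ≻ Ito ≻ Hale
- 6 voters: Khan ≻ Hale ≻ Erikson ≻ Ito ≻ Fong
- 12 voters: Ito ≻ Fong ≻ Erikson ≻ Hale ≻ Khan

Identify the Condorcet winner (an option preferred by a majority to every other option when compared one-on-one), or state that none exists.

Head-to-head results (35 voters total):
Ito vs Khan: Khan wins 23–12.
Ito vs Erikson: Erikson wins 23–12.
Ito vs Fong: Ito wins 18–17.
Ito vs Hale: Ito wins 22–13.
Khan vs Erikson: Erikson wins 19–16.
Khan vs Fong: Fong wins 19–16.
Khan vs Hale: Hale wins 19–16.
Erikson vs Fong: Fong wins 22–13.
Erikson vs Hale: Erikson wins 29–6.
Fong vs Hale: Fong wins 29–6.
No candidate beats all others: Ito beats Fong beats Khan beats Ito, a majority cycle.

None — there is no Condorcet winner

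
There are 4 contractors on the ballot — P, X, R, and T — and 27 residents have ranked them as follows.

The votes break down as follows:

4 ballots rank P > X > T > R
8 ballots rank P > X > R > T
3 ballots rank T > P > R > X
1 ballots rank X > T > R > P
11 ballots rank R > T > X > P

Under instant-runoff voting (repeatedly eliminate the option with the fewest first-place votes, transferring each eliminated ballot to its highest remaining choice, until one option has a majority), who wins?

P

Round 1: P 12, R 11, T 3, X 1. X has the fewest and is eliminated.
Round 2: P 12, R 11, T 4. T has the fewest and is eliminated.
Round 3: P 15, R 12. P has a majority.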